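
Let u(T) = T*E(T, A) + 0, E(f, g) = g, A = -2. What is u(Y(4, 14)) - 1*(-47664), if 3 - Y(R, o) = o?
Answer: 47686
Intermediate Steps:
Y(R, o) = 3 - o
u(T) = -2*T (u(T) = T*(-2) + 0 = -2*T + 0 = -2*T)
u(Y(4, 14)) - 1*(-47664) = -2*(3 - 1*14) - 1*(-47664) = -2*(3 - 14) + 47664 = -2*(-11) + 47664 = 22 + 47664 = 47686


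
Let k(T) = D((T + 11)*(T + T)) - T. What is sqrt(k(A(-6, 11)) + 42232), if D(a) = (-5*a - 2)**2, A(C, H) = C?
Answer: sqrt(131042) ≈ 362.00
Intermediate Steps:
D(a) = (-2 - 5*a)**2
k(T) = (2 + 10*T*(11 + T))**2 - T (k(T) = (2 + 5*((T + 11)*(T + T)))**2 - T = (2 + 5*((11 + T)*(2*T)))**2 - T = (2 + 5*(2*T*(11 + T)))**2 - T = (2 + 10*T*(11 + T))**2 - T)
sqrt(k(A(-6, 11)) + 42232) = sqrt((-1*(-6) + 4*(1 + 5*(-6)*(11 - 6))**2) + 42232) = sqrt((6 + 4*(1 + 5*(-6)*5)**2) + 42232) = sqrt((6 + 4*(1 - 150)**2) + 42232) = sqrt((6 + 4*(-149)**2) + 42232) = sqrt((6 + 4*22201) + 42232) = sqrt((6 + 88804) + 42232) = sqrt(88810 + 42232) = sqrt(131042)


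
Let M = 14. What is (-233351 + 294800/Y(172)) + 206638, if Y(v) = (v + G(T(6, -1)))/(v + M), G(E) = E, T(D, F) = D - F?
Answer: 50051173/179 ≈ 2.7962e+5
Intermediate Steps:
Y(v) = (7 + v)/(14 + v) (Y(v) = (v + (6 - 1*(-1)))/(v + 14) = (v + (6 + 1))/(14 + v) = (v + 7)/(14 + v) = (7 + v)/(14 + v))
(-233351 + 294800/Y(172)) + 206638 = (-233351 + 294800/(((7 + 172)/(14 + 172)))) + 206638 = (-233351 + 294800/((179/186))) + 206638 = (-233351 + 294800/(((1/186)*179))) + 206638 = (-233351 + 294800/(179/186)) + 206638 = (-233351 + 294800*(186/179)) + 206638 = (-233351 + 54832800/179) + 206638 = 13062971/179 + 206638 = 50051173/179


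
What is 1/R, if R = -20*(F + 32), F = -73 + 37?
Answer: 1/80 ≈ 0.012500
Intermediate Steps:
F = -36
R = 80 (R = -20*(-36 + 32) = -20*(-4) = 80)
1/R = 1/80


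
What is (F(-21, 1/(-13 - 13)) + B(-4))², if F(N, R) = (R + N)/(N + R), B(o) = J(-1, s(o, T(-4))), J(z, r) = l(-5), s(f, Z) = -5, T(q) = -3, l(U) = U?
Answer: 16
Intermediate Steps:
J(z, r) = -5
B(o) = -5
F(N, R) = 1 (F(N, R) = (N + R)/(N + R) = 1)
(F(-21, 1/(-13 - 13)) + B(-4))² = (1 - 5)² = (-4)² = 16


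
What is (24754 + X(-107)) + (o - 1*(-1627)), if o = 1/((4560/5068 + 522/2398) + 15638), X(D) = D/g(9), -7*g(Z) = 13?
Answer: 8165637559671231/308852692213 ≈ 26439.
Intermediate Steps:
g(Z) = -13/7 (g(Z) = -1/7*13 = -13/7)
X(D) = -7*D/13 (X(D) = D/(-13/7) = D*(-7/13) = -7*D/13)
o = 1519133/23757899401 (o = 1/((4560*(1/5068) + 522*(1/2398)) + 15638) = 1/((1140/1267 + 261/1199) + 15638) = 1/(1697547/1519133 + 15638) = 1/(23757899401/1519133) = 1519133/23757899401 ≈ 6.3942e-5)
(24754 + X(-107)) + (o - 1*(-1627)) = (24754 - 7/13*(-107)) + (1519133/23757899401 - 1*(-1627)) = (24754 + 749/13) + (1519133/23757899401 + 1627) = 322551/13 + 38654103844560/23757899401 = 8165637559671231/308852692213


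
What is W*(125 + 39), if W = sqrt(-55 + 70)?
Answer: 164*sqrt(15) ≈ 635.17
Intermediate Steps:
W = sqrt(15) ≈ 3.8730
W*(125 + 39) = sqrt(15)*(125 + 39) = sqrt(15)*164 = 164*sqrt(15)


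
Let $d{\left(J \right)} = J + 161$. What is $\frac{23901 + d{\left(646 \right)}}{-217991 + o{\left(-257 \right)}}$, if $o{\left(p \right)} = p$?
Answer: $- \frac{6177}{54562} \approx -0.11321$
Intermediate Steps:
$d{\left(J \right)} = 161 + J$
$\frac{23901 + d{\left(646 \right)}}{-217991 + o{\left(-257 \right)}} = \frac{23901 + \left(161 + 646\right)}{-217991 - 257} = \frac{23901 + 807}{-218248} = 24708 \left(- \frac{1}{218248}\right) = - \frac{6177}{54562}$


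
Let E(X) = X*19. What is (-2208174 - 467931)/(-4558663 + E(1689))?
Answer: 2676105/4526572 ≈ 0.59120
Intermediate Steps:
E(X) = 19*X
(-2208174 - 467931)/(-4558663 + E(1689)) = (-2208174 - 467931)/(-4558663 + 19*1689) = -2676105/(-4558663 + 32091) = -2676105/(-4526572) = -2676105*(-1/4526572) = 2676105/4526572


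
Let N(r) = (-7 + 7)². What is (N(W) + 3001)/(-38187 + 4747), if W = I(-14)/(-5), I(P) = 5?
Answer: -3001/33440 ≈ -0.089743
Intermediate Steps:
W = -1 (W = 5/(-5) = 5*(-⅕) = -1)
N(r) = 0 (N(r) = 0² = 0)
(N(W) + 3001)/(-38187 + 4747) = (0 + 3001)/(-38187 + 4747) = 3001/(-33440) = 3001*(-1/33440) = -3001/33440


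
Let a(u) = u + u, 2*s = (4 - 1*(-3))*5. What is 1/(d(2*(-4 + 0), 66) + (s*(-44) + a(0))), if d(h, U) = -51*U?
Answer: -1/4136 ≈ -0.00024178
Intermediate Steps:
s = 35/2 (s = ((4 - 1*(-3))*5)/2 = ((4 + 3)*5)/2 = (7*5)/2 = (½)*35 = 35/2 ≈ 17.500)
a(u) = 2*u
1/(d(2*(-4 + 0), 66) + (s*(-44) + a(0))) = 1/(-51*66 + ((35/2)*(-44) + 2*0)) = 1/(-3366 + (-770 + 0)) = 1/(-3366 - 770) = 1/(-4136) = -1/4136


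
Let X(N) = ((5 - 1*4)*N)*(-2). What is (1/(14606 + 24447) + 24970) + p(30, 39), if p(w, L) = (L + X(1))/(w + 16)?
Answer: 44858501867/1796438 ≈ 24971.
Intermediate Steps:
X(N) = -2*N (X(N) = ((5 - 4)*N)*(-2) = (1*N)*(-2) = N*(-2) = -2*N)
p(w, L) = (-2 + L)/(16 + w) (p(w, L) = (L - 2*1)/(w + 16) = (L - 2)/(16 + w) = (-2 + L)/(16 + w))
(1/(14606 + 24447) + 24970) + p(30, 39) = (1/(14606 + 24447) + 24970) + (-2 + 39)/(16 + 30) = (1/39053 + 24970) + 37/46 = (1/39053 + 24970) + (1/46)*37 = 975153411/39053 + 37/46 = 44858501867/1796438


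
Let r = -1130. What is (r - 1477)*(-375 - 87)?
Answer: 1204434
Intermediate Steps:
(r - 1477)*(-375 - 87) = (-1130 - 1477)*(-375 - 87) = -2607*(-462) = 1204434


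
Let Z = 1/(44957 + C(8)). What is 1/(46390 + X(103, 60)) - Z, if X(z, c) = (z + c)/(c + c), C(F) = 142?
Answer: -155083/251064464337 ≈ -6.1770e-7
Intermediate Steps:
X(z, c) = (c + z)/(2*c) (X(z, c) = (c + z)/((2*c)) = (c + z)*(1/(2*c)) = (c + z)/(2*c))
Z = 1/45099 (Z = 1/(44957 + 142) = 1/45099 ≈ 2.2173e-5)
1/(46390 + X(103, 60)) - Z = 1/(46390 + (½)*(60 + 103)/60) - 1*1/45099 = 1/(46390 + (½)*(1/60)*163) - 1/45099 = 1/(46390 + 163/120) - 1/45099 = 1/(5566963/120) - 1/45099 = 120/5566963 - 1/45099 = -155083/251064464337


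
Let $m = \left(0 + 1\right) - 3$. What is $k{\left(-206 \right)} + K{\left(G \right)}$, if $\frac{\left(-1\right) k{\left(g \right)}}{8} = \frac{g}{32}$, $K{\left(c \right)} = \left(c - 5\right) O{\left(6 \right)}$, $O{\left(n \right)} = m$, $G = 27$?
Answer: $\frac{15}{2} \approx 7.5$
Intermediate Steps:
$m = -2$ ($m = 1 - 3 = -2$)
$O{\left(n \right)} = -2$
$K{\left(c \right)} = 10 - 2 c$ ($K{\left(c \right)} = \left(c - 5\right) \left(-2\right) = \left(-5 + c\right) \left(-2\right) = 10 - 2 c$)
$k{\left(g \right)} = - \frac{g}{4}$ ($k{\left(g \right)} = - 8 \frac{g}{32} = - \frac{g}{4}$)
$k{\left(-206 \right)} + K{\left(G \right)} = \left(- \frac{1}{4}\right) \left(-206\right) + \left(10 - 54\right) = \frac{103}{2} + \left(10 - 54\right) = \frac{103}{2} - 44 = \frac{15}{2}$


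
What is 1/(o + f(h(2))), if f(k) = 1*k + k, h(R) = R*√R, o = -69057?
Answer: -69057/4768869217 - 4*√2/4768869217 ≈ -1.4482e-5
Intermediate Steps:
h(R) = R^(3/2)
f(k) = 2*k (f(k) = k + k = 2*k)
1/(o + f(h(2))) = 1/(-69057 + 2*2^(3/2)) = 1/(-69057 + 2*(2*√2)) = 1/(-69057 + 4*√2)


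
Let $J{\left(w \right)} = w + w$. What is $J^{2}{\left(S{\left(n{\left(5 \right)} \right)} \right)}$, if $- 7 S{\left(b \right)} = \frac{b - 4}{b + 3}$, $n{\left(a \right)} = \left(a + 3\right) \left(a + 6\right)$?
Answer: $\frac{576}{8281} \approx 0.069557$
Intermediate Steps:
$n{\left(a \right)} = \left(3 + a\right) \left(6 + a\right)$
$S{\left(b \right)} = - \frac{-4 + b}{7 \left(3 + b\right)}$ ($S{\left(b \right)} = - \frac{\left(b - 4\right) \frac{1}{b + 3}}{7} = - \frac{\left(-4 + b\right) \frac{1}{3 + b}}{7} = - \frac{\frac{1}{3 + b} \left(-4 + b\right)}{7} = - \frac{-4 + b}{7 \left(3 + b\right)}$)
$J{\left(w \right)} = 2 w$
$J^{2}{\left(S{\left(n{\left(5 \right)} \right)} \right)} = \left(2 \frac{4 - \left(18 + 5^{2} + 9 \cdot 5\right)}{7 \left(3 + \left(18 + 5^{2} + 9 \cdot 5\right)\right)}\right)^{2} = \left(2 \frac{4 - \left(18 + 25 + 45\right)}{7 \left(3 + \left(18 + 25 + 45\right)\right)}\right)^{2} = \left(2 \frac{4 - 88}{7 \left(3 + 88\right)}\right)^{2} = \left(2 \frac{4 - 88}{7 \cdot 91}\right)^{2} = \left(2 \cdot \frac{1}{7} \cdot \frac{1}{91} \left(-84\right)\right)^{2} = \left(2 \left(- \frac{12}{91}\right)\right)^{2} = \left(- \frac{24}{91}\right)^{2} = \frac{576}{8281}$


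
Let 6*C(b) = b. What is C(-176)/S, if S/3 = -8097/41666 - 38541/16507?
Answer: 60524698256/15655558365 ≈ 3.8660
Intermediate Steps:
C(b) = b/6
S = -5218519455/687780662 (S = 3*(-8097/41666 - 38541/16507) = 3*(-1739506485/687780662) = -5218519455/687780662 ≈ -7.5875)
C(-176)/S = ((⅙)*(-176))/(-5218519455/687780662) = -88/3*(-687780662/5218519455) = 60524698256/15655558365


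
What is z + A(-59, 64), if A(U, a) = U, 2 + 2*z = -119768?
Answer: -59944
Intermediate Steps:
z = -59885 (z = -1 + (½)*(-119768) = -1 - 59884 = -59885)
z + A(-59, 64) = -59885 - 59 = -59944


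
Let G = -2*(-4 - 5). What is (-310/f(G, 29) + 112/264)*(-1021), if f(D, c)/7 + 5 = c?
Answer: 1340573/924 ≈ 1450.8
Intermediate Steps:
G = 18 (G = -2*(-9) = 18)
f(D, c) = -35 + 7*c
(-310/f(G, 29) + 112/264)*(-1021) = (-310/(-35 + 7*29) + 112/264)*(-1021) = (-310/(-35 + 203) + 112*(1/264))*(-1021) = (-310/168 + 14/33)*(-1021) = (-310*1/168 + 14/33)*(-1021) = (-155/84 + 14/33)*(-1021) = -1313/924*(-1021) = 1340573/924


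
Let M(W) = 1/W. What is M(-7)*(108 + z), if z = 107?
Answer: -215/7 ≈ -30.714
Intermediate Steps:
M(-7)*(108 + z) = (108 + 107)/(-7) = -1/7*215 = -215/7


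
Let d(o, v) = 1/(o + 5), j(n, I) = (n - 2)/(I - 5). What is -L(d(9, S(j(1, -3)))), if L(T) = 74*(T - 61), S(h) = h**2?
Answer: 31561/7 ≈ 4508.7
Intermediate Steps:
j(n, I) = (-2 + n)/(-5 + I)
d(o, v) = 1/(5 + o)
L(T) = -4514 + 74*T (L(T) = 74*(-61 + T) = -4514 + 74*T)
-L(d(9, S(j(1, -3)))) = -(-4514 + 74/(5 + 9)) = -(-4514 + 74/14) = -(-4514 + 74*(1/14)) = -(-4514 + 37/7) = -1*(-31561/7) = 31561/7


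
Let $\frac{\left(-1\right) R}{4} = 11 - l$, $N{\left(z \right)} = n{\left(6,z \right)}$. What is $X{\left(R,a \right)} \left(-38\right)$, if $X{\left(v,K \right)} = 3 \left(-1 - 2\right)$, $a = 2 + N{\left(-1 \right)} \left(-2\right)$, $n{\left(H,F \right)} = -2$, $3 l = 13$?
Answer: $342$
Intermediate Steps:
$l = \frac{13}{3}$ ($l = \frac{1}{3} \cdot 13 = \frac{13}{3} \approx 4.3333$)
$N{\left(z \right)} = -2$
$R = - \frac{80}{3}$ ($R = - 4 \left(11 - \frac{13}{3}\right) = \left(-4\right) \frac{20}{3} = - \frac{80}{3} \approx -26.667$)
$a = 6$ ($a = 2 - -4 = 2 + 4 = 6$)
$X{\left(v,K \right)} = -9$ ($X{\left(v,K \right)} = 3 \left(-3\right) = -9$)
$X{\left(R,a \right)} \left(-38\right) = \left(-9\right) \left(-38\right) = 342$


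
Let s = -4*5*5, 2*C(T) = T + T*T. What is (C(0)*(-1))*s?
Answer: 0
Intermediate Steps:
C(T) = T/2 + T²/2 (C(T) = (T + T*T)/2 = (T + T²)/2 = T/2 + T²/2)
s = -100 (s = -20*5 = -100)
(C(0)*(-1))*s = (((½)*0*(1 + 0))*(-1))*(-100) = (((½)*0*1)*(-1))*(-100) = (0*(-1))*(-100) = 0*(-100) = 0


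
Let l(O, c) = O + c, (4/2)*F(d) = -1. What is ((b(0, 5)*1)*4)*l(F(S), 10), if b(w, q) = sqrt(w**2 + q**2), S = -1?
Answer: 190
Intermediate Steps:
F(d) = -1/2 (F(d) = (1/2)*(-1) = -1/2)
b(w, q) = sqrt(q**2 + w**2)
((b(0, 5)*1)*4)*l(F(S), 10) = ((sqrt(5**2 + 0**2)*1)*4)*(-1/2 + 10) = ((sqrt(25 + 0)*1)*4)*(19/2) = ((sqrt(25)*1)*4)*(19/2) = ((5*1)*4)*(19/2) = (5*4)*(19/2) = 20*(19/2) = 190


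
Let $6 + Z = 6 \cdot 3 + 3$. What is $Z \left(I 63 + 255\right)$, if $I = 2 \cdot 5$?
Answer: $13275$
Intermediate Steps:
$I = 10$
$Z = 15$ ($Z = -6 + \left(6 \cdot 3 + 3\right) = -6 + \left(18 + 3\right) = -6 + 21 = 15$)
$Z \left(I 63 + 255\right) = 15 \left(10 \cdot 63 + 255\right) = 15 \left(630 + 255\right) = 15 \cdot 885 = 13275$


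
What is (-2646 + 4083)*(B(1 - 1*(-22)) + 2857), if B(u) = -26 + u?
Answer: 4101198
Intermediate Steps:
(-2646 + 4083)*(B(1 - 1*(-22)) + 2857) = (-2646 + 4083)*((-26 + (1 - 1*(-22))) + 2857) = 1437*((-26 + (1 + 22)) + 2857) = 1437*((-26 + 23) + 2857) = 1437*(-3 + 2857) = 1437*2854 = 4101198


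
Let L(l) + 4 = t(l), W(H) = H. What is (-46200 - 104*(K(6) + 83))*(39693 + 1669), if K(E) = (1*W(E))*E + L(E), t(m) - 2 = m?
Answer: -2440027104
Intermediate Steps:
t(m) = 2 + m
L(l) = -2 + l (L(l) = -4 + (2 + l) = -2 + l)
K(E) = -2 + E + E² (K(E) = (1*E)*E + (-2 + E) = E*E + (-2 + E) = E² + (-2 + E) = -2 + E + E²)
(-46200 - 104*(K(6) + 83))*(39693 + 1669) = (-46200 - 104*((-2 + 6 + 6²) + 83))*(39693 + 1669) = (-46200 - 104*((-2 + 6 + 36) + 83))*41362 = (-46200 - 104*(40 + 83))*41362 = (-46200 - 104*123)*41362 = (-46200 - 12792)*41362 = -58992*41362 = -2440027104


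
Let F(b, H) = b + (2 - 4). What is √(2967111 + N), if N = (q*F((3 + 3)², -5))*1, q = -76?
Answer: √2964527 ≈ 1721.8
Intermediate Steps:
F(b, H) = -2 + b (F(b, H) = b - 2 = -2 + b)
N = -2584 (N = -76*(-2 + (3 + 3)²)*1 = -76*(-2 + 6²)*1 = -76*(-2 + 36)*1 = -76*34*1 = -2584*1 = -2584)
√(2967111 + N) = √(2967111 - 2584) = √2964527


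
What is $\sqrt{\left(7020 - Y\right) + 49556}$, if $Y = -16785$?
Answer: $\sqrt{73361} \approx 270.85$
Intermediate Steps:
$\sqrt{\left(7020 - Y\right) + 49556} = \sqrt{\left(7020 - -16785\right) + 49556} = \sqrt{\left(7020 + 16785\right) + 49556} = \sqrt{23805 + 49556} = \sqrt{73361}$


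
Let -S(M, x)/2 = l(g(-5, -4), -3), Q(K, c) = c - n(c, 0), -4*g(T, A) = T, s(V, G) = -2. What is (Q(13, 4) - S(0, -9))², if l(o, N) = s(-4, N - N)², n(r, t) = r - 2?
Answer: 100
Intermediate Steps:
n(r, t) = -2 + r
g(T, A) = -T/4
Q(K, c) = 2 (Q(K, c) = c - (-2 + c) = c + (2 - c) = 2)
l(o, N) = 4 (l(o, N) = (-2)² = 4)
S(M, x) = -8 (S(M, x) = -2*4 = -8)
(Q(13, 4) - S(0, -9))² = (2 - 1*(-8))² = (2 + 8)² = 10² = 100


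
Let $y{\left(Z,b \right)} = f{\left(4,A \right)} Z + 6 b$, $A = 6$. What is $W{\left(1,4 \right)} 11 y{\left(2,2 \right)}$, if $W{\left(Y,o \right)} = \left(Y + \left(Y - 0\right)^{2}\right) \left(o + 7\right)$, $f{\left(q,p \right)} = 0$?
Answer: $2904$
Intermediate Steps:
$y{\left(Z,b \right)} = 6 b$ ($y{\left(Z,b \right)} = 0 Z + 6 b = 0 + 6 b = 6 b$)
$W{\left(Y,o \right)} = \left(7 + o\right) \left(Y + Y^{2}\right)$ ($W{\left(Y,o \right)} = \left(Y + \left(Y + 0\right)^{2}\right) \left(7 + o\right) = \left(Y + Y^{2}\right) \left(7 + o\right) = \left(7 + o\right) \left(Y + Y^{2}\right)$)
$W{\left(1,4 \right)} 11 y{\left(2,2 \right)} = 1 \left(7 + 4 + 7 \cdot 1 + 1 \cdot 4\right) 11 \cdot 6 \cdot 2 = 1 \left(7 + 4 + 7 + 4\right) 11 \cdot 12 = 1 \cdot 22 \cdot 11 \cdot 12 = 22 \cdot 11 \cdot 12 = 242 \cdot 12 = 2904$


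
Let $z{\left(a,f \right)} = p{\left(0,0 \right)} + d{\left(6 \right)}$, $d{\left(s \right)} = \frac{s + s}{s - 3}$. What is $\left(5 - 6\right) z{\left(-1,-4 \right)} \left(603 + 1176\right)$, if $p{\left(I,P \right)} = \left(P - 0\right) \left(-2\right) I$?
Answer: $-7116$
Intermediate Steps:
$p{\left(I,P \right)} = - 2 I P$ ($p{\left(I,P \right)} = \left(P + 0\right) \left(-2\right) I = P \left(-2\right) I = - 2 P I = - 2 I P$)
$d{\left(s \right)} = \frac{2 s}{-3 + s}$
$z{\left(a,f \right)} = 4$ ($z{\left(a,f \right)} = \left(-2\right) 0 \cdot 0 + 2 \cdot 6 \frac{1}{-3 + 6} = 0 + 2 \cdot 6 \cdot \frac{1}{3} = 0 + 4 = 4$)
$\left(5 - 6\right) z{\left(-1,-4 \right)} \left(603 + 1176\right) = \left(5 - 6\right) 4 \left(603 + 1176\right) = \left(-1\right) 4 \cdot 1779 = \left(-4\right) 1779 = -7116$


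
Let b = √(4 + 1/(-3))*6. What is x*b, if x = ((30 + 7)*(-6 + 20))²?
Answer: 536648*√33 ≈ 3.0828e+6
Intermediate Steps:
b = 2*√33 (b = √(4 + 1*(-⅓))*6 = √(4 - ⅓)*6 = √(11/3)*6 = (√33/3)*6 = 2*√33 ≈ 11.489)
x = 268324 (x = (37*14)² = 518² = 268324)
x*b = 268324*(2*√33) = 536648*√33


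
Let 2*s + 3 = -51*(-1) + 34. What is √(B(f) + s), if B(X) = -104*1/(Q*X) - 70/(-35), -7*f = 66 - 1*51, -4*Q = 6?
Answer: √2395/15 ≈ 3.2626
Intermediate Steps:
Q = -3/2 (Q = -¼*6 = -3/2 ≈ -1.5000)
f = -15/7 (f = -(66 - 1*51)/7 = -(66 - 51)/7 = -⅐*15 = -15/7 ≈ -2.1429)
B(X) = 2 + 208/(3*X) (B(X) = -104*(-2/(3*X)) - 70/(-35) = -104*(-2/(3*X)) - 70*(-1/35) = -(-208)/(3*X) + 2 = 208/(3*X) + 2 = 2 + 208/(3*X))
s = 41 (s = -3/2 + (-51*(-1) + 34)/2 = -3/2 + (51 + 34)/2 = -3/2 + (½)*85 = -3/2 + 85/2 = 41)
√(B(f) + s) = √((2 + 208/(3*(-15/7))) + 41) = √((2 + (208/3)*(-7/15)) + 41) = √((2 - 1456/45) + 41) = √(-1366/45 + 41) = √(479/45) = √2395/15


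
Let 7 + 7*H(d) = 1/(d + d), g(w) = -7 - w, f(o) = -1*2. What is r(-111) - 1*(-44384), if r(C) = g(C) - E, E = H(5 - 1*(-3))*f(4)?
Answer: 2491217/56 ≈ 44486.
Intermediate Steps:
f(o) = -2
H(d) = -1 + 1/(14*d) (H(d) = -1 + 1/(7*(d + d)) = -1 + 1/(7*((2*d))) = -1 + (1/(2*d))/7 = -1 + 1/(14*d))
E = 111/56 (E = ((1/14 - (5 - 1*(-3)))/(5 - 1*(-3)))*(-2) = ((1/14 - (5 + 3))/(5 + 3))*(-2) = ((1/14 - 1*8)/8)*(-2) = ((1/14 - 8)/8)*(-2) = ((⅛)*(-111/14))*(-2) = -111/112*(-2) = 111/56 ≈ 1.9821)
r(C) = -503/56 - C (r(C) = (-7 - C) - 1*111/56 = (-7 - C) - 111/56 = -503/56 - C)
r(-111) - 1*(-44384) = (-503/56 - 1*(-111)) - 1*(-44384) = (-503/56 + 111) + 44384 = 5713/56 + 44384 = 2491217/56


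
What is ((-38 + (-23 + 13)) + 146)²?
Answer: 9604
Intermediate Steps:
((-38 + (-23 + 13)) + 146)² = ((-38 - 10) + 146)² = (-48 + 146)² = 98² = 9604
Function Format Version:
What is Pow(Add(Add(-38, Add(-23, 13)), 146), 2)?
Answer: 9604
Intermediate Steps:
Pow(Add(Add(-38, Add(-23, 13)), 146), 2) = Pow(Add(Add(-38, -10), 146), 2) = Pow(Add(-48, 146), 2) = Pow(98, 2) = 9604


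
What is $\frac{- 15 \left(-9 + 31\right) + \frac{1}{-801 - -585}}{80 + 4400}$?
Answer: $- \frac{10183}{138240} \approx -0.073662$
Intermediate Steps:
$\frac{- 15 \left(-9 + 31\right) + \frac{1}{-801 - -585}}{80 + 4400} = \frac{\left(-15\right) 22 + \frac{1}{-801 + 585}}{4480} = \left(-330 + \frac{1}{-216}\right) \frac{1}{4480} = \left(-330 - \frac{1}{216}\right) \frac{1}{4480} = \left(- \frac{71281}{216}\right) \frac{1}{4480} = - \frac{10183}{138240}$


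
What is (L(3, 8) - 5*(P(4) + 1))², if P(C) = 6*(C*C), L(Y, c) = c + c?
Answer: 219961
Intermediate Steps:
L(Y, c) = 2*c
P(C) = 6*C²
(L(3, 8) - 5*(P(4) + 1))² = (2*8 - 5*(6*4² + 1))² = (16 - 5*(6*16 + 1))² = (16 - 5*(96 + 1))² = (16 - 5*97)² = (16 - 485)² = (-469)² = 219961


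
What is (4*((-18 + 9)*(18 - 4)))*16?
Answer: -8064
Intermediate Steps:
(4*((-18 + 9)*(18 - 4)))*16 = (4*(-9*14))*16 = (4*(-126))*16 = -504*16 = -8064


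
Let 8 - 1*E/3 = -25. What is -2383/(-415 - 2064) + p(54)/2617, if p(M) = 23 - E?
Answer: 6047907/6487543 ≈ 0.93223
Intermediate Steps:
E = 99 (E = 24 - 3*(-25) = 24 + 75 = 99)
p(M) = -76 (p(M) = 23 - 1*99 = 23 - 99 = -76)
-2383/(-415 - 2064) + p(54)/2617 = -2383/(-415 - 2064) - 76/2617 = -2383/(-2479) - 76*1/2617 = -2383*(-1/2479) - 76/2617 = 2383/2479 - 76/2617 = 6047907/6487543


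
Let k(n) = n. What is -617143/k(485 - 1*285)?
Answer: -617143/200 ≈ -3085.7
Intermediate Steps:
-617143/k(485 - 1*285) = -617143/(485 - 1*285) = -617143/(485 - 285) = -617143/200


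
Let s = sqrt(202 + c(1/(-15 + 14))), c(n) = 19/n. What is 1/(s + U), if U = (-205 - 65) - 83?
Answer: -353/124426 - sqrt(183)/124426 ≈ -0.0029457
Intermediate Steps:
U = -353 (U = -270 - 83 = -353)
s = sqrt(183) (s = sqrt(202 + 19/(1/(-15 + 14))) = sqrt(202 + 19/(1/(-1))) = sqrt(202 + 19/(-1)) = sqrt(202 + 19*(-1)) = sqrt(202 - 19) = sqrt(183) ≈ 13.528)
1/(s + U) = 1/(sqrt(183) - 353) = 1/(-353 + sqrt(183))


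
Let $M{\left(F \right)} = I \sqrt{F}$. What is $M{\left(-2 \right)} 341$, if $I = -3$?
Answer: $- 1023 i \sqrt{2} \approx - 1446.7 i$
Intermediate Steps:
$M{\left(F \right)} = - 3 \sqrt{F}$
$M{\left(-2 \right)} 341 = - 3 \sqrt{-2} \cdot 341 = - 3 i \sqrt{2} \cdot 341 = - 1023 i \sqrt{2}$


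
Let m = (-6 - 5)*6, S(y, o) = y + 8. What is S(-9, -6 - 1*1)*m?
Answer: 66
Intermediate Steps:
S(y, o) = 8 + y
m = -66 (m = -11*6 = -66)
S(-9, -6 - 1*1)*m = (8 - 9)*(-66) = -1*(-66) = 66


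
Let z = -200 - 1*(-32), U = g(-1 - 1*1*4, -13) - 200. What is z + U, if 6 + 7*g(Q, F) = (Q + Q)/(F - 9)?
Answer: -28397/77 ≈ -368.79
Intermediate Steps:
g(Q, F) = -6/7 + 2*Q/(7*(-9 + F)) (g(Q, F) = -6/7 + ((Q + Q)/(F - 9))/7 = -6/7 + ((2*Q)/(-9 + F))/7 = -6/7 + (2*Q/(-9 + F))/7 = -6/7 + 2*Q/(7*(-9 + F)))
U = -15461/77 (U = 2*(27 + (-1 - 1*1*4) - 3*(-13))/(7*(-9 - 13)) - 200 = (2/7)*(27 + (-1 - 1*4) + 39)/(-22) - 200 = (2/7)*(-1/22)*(27 + (-1 - 4) + 39) - 200 = (2/7)*(-1/22)*(27 - 5 + 39) - 200 = (2/7)*(-1/22)*61 - 200 = -61/77 - 200 = -15461/77 ≈ -200.79)
z = -168 (z = -200 + 32 = -168)
z + U = -168 - 15461/77 = -28397/77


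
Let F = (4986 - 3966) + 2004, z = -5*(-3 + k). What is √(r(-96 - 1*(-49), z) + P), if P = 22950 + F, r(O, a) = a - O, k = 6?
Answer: √26006 ≈ 161.26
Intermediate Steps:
z = -15 (z = -5*(-3 + 6) = -5*3 = -15)
F = 3024 (F = 1020 + 2004 = 3024)
P = 25974 (P = 22950 + 3024 = 25974)
√(r(-96 - 1*(-49), z) + P) = √((-15 - (-96 - 1*(-49))) + 25974) = √((-15 - (-96 + 49)) + 25974) = √((-15 - 1*(-47)) + 25974) = √((-15 + 47) + 25974) = √(32 + 25974) = √26006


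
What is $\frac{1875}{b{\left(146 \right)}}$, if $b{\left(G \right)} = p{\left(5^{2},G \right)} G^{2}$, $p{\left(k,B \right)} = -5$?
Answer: $- \frac{375}{21316} \approx -0.017592$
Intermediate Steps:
$b{\left(G \right)} = - 5 G^{2}$
$\frac{1875}{b{\left(146 \right)}} = \frac{1875}{\left(-5\right) 146^{2}} = \frac{1875}{\left(-5\right) 21316} = \frac{1875}{-106580} = 1875 \left(- \frac{1}{106580}\right) = - \frac{375}{21316}$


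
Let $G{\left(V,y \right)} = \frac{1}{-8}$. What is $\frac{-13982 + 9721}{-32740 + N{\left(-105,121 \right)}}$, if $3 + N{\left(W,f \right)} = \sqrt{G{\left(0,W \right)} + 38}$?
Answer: $\frac{1116143384}{8576832089} + \frac{8522 \sqrt{606}}{8576832089} \approx 0.13016$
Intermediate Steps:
$G{\left(V,y \right)} = - \frac{1}{8}$
$N{\left(W,f \right)} = -3 + \frac{\sqrt{606}}{4}$ ($N{\left(W,f \right)} = -3 + \sqrt{- \frac{1}{8} + 38} = -3 + \sqrt{\frac{303}{8}} = -3 + \frac{\sqrt{606}}{4}$)
$\frac{-13982 + 9721}{-32740 + N{\left(-105,121 \right)}} = \frac{-13982 + 9721}{-32740 - \left(3 - \frac{\sqrt{606}}{4}\right)} = - \frac{4261}{-32743 + \frac{\sqrt{606}}{4}}$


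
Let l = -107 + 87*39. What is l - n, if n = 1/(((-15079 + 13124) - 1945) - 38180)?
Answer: 138274881/42080 ≈ 3286.0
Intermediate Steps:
l = 3286 (l = -107 + 3393 = 3286)
n = -1/42080 (n = 1/((-1955 - 1945) - 38180) = 1/(-3900 - 38180) = 1/(-42080) = -1/42080 ≈ -2.3764e-5)
l - n = 3286 - 1*(-1/42080) = 3286 + 1/42080 = 138274881/42080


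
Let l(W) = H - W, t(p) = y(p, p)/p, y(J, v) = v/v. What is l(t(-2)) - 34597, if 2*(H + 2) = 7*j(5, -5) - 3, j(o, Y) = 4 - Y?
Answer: -69137/2 ≈ -34569.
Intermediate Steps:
y(J, v) = 1
H = 28 (H = -2 + (7*(4 - 1*(-5)) - 3)/2 = -2 + (7*(4 + 5) - 3)/2 = -2 + (7*9 - 3)/2 = -2 + (63 - 3)/2 = -2 + (½)*60 = -2 + 30 = 28)
t(p) = 1/p
l(W) = 28 - W
l(t(-2)) - 34597 = (28 - 1/(-2)) - 34597 = (28 - 1*(-½)) - 34597 = (28 + ½) - 34597 = 57/2 - 34597 = -69137/2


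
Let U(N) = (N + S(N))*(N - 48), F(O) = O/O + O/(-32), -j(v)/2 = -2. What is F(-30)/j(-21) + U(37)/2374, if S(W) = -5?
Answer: 25533/75968 ≈ 0.33610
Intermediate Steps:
j(v) = 4 (j(v) = -2*(-2) = 4)
F(O) = 1 - O/32 (F(O) = 1 + O*(-1/32) = 1 - O/32)
U(N) = (-48 + N)*(-5 + N) (U(N) = (N - 5)*(N - 48) = (-5 + N)*(-48 + N) = (-48 + N)*(-5 + N))
F(-30)/j(-21) + U(37)/2374 = (1 - 1/32*(-30))/4 + (240 + 37² - 53*37)/2374 = (1 + 15/16)*(¼) + (240 + 1369 - 1961)*(1/2374) = (31/16)*(¼) - 352*1/2374 = 31/64 - 176/1187 = 25533/75968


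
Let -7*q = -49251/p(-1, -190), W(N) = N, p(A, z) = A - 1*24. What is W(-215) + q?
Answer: -86876/175 ≈ -496.43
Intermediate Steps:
p(A, z) = -24 + A (p(A, z) = A - 24 = -24 + A)
q = -49251/175 (q = -(-49251)/(7*(-24 - 1)) = -(-49251)/(7*(-25)) = -(-49251)*(-1)/(7*25) = -⅐*49251/25 = -49251/175 ≈ -281.43)
W(-215) + q = -215 - 49251/175 = -86876/175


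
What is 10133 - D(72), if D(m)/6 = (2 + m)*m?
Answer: -21835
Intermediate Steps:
D(m) = 6*m*(2 + m) (D(m) = 6*((2 + m)*m) = 6*(m*(2 + m)) = 6*m*(2 + m))
10133 - D(72) = 10133 - 6*72*(2 + 72) = 10133 - 6*72*74 = 10133 - 1*31968 = 10133 - 31968 = -21835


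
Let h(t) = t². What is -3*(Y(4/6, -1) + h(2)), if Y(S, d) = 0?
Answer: -12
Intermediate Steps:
-3*(Y(4/6, -1) + h(2)) = -3*(0 + 2²) = -3*(0 + 4) = -3*4 = -12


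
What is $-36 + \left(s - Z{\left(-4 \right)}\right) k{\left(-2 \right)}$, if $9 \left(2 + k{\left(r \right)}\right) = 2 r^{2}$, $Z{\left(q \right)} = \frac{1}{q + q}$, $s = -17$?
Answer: $- \frac{69}{4} \approx -17.25$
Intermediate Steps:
$Z{\left(q \right)} = \frac{1}{2 q}$
$k{\left(r \right)} = -2 + \frac{2 r^{2}}{9}$
$-36 + \left(s - Z{\left(-4 \right)}\right) k{\left(-2 \right)} = -36 + \left(-17 - \frac{1}{2 \left(-4\right)}\right) \left(-2 + \frac{2 \left(-2\right)^{2}}{9}\right) = -36 + \left(-17 - \frac{1}{2} \left(- \frac{1}{4}\right)\right) \left(-2 + \frac{2}{9} \cdot 4\right) = -36 + \left(-17 - - \frac{1}{8}\right) \left(-2 + \frac{8}{9}\right) = -36 + \left(-17 + \frac{1}{8}\right) \left(- \frac{10}{9}\right) = -36 - - \frac{75}{4} = -36 + \frac{75}{4} = - \frac{69}{4}$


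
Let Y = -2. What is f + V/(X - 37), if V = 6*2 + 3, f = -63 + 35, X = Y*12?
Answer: -1723/61 ≈ -28.246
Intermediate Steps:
X = -24 (X = -2*12 = -24)
f = -28
V = 15 (V = 12 + 3 = 15)
f + V/(X - 37) = -28 + 15/(-24 - 37) = -28 + 15/(-61) = -28 + 15*(-1/61) = -28 - 15/61 = -1723/61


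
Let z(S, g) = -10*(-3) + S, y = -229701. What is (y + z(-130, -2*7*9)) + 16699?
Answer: -213102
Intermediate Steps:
z(S, g) = 30 + S
(y + z(-130, -2*7*9)) + 16699 = (-229701 + (30 - 130)) + 16699 = (-229701 - 100) + 16699 = -229801 + 16699 = -213102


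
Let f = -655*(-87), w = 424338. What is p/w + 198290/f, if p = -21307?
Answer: 5528520175/1612060062 ≈ 3.4295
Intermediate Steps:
f = 56985
p/w + 198290/f = -21307/424338 + 198290/56985 = -21307*1/424338 + 198290*(1/56985) = -21307/424338 + 39658/11397 = 5528520175/1612060062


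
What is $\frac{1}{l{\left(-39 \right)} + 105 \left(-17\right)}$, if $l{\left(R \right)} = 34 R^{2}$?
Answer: $\frac{1}{49929} \approx 2.0028 \cdot 10^{-5}$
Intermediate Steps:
$\frac{1}{l{\left(-39 \right)} + 105 \left(-17\right)} = \frac{1}{34 \left(-39\right)^{2} + 105 \left(-17\right)} = \frac{1}{34 \cdot 1521 - 1785} = \frac{1}{51714 - 1785} = \frac{1}{49929}$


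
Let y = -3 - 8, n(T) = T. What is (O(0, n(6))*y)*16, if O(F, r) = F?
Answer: 0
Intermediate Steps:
y = -11
(O(0, n(6))*y)*16 = (0*(-11))*16 = 0*16 = 0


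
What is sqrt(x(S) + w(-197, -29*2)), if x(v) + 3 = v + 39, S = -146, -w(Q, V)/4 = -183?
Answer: sqrt(622) ≈ 24.940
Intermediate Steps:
w(Q, V) = 732 (w(Q, V) = -4*(-183) = 732)
x(v) = 36 + v (x(v) = -3 + (v + 39) = -3 + (39 + v) = 36 + v)
sqrt(x(S) + w(-197, -29*2)) = sqrt((36 - 146) + 732) = sqrt(-110 + 732) = sqrt(622)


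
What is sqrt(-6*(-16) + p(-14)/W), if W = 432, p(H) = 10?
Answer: sqrt(124446)/36 ≈ 9.7991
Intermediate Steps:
sqrt(-6*(-16) + p(-14)/W) = sqrt(-6*(-16) + 10/432) = sqrt(96 + 10*(1/432)) = sqrt(96 + 5/216) = sqrt(20741/216) = sqrt(124446)/36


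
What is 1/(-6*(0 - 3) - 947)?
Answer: -1/929 ≈ -0.0010764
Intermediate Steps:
1/(-6*(0 - 3) - 947) = 1/(-6*(-3) - 947) = 1/(18 - 947) = 1/(-929) = -1/929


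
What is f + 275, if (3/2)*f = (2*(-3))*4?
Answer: 259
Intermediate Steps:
f = -16 (f = 2*((2*(-3))*4)/3 = 2*(-6*4)/3 = (2/3)*(-24) = -16)
f + 275 = -16 + 275 = 259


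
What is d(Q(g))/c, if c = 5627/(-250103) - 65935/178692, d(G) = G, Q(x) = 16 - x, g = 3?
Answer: -580988268588/17496041189 ≈ -33.207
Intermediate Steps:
c = -17496041189/44691405276 (c = 5627*(-1/250103) - 65935*1/178692 = -5627/250103 - 65935/178692 = -17496041189/44691405276 ≈ -0.39149)
d(Q(g))/c = (16 - 1*3)/(-17496041189/44691405276) = (16 - 3)*(-44691405276/17496041189) = 13*(-44691405276/17496041189) = -580988268588/17496041189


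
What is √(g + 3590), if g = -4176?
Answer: I*√586 ≈ 24.207*I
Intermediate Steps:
√(g + 3590) = √(-4176 + 3590) = √(-586) = I*√586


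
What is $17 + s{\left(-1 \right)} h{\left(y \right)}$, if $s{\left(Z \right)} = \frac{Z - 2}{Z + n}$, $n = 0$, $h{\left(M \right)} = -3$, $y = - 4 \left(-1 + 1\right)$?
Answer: $8$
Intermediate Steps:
$y = 0$ ($y = \left(-4\right) 0 = 0$)
$s{\left(Z \right)} = \frac{-2 + Z}{Z}$ ($s{\left(Z \right)} = \frac{Z - 2}{Z + 0} = \frac{-2 + Z}{Z}$)
$17 + s{\left(-1 \right)} h{\left(y \right)} = 17 + \frac{-2 - 1}{-1} \left(-3\right) = 17 + \left(-1\right) \left(-3\right) \left(-3\right) = 17 + 3 \left(-3\right) = 17 - 9 = 8$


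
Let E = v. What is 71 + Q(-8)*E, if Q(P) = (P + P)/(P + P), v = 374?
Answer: 445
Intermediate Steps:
E = 374
Q(P) = 1 (Q(P) = (2*P)/((2*P)) = (2*P)*(1/(2*P)) = 1)
71 + Q(-8)*E = 71 + 1*374 = 71 + 374 = 445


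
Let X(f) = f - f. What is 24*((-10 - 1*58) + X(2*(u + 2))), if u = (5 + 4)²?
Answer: -1632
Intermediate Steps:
u = 81 (u = 9² = 81)
X(f) = 0
24*((-10 - 1*58) + X(2*(u + 2))) = 24*((-10 - 1*58) + 0) = 24*((-10 - 58) + 0) = 24*(-68 + 0) = 24*(-68) = -1632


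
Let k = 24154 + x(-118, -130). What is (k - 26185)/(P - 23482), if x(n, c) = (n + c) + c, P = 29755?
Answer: -803/2091 ≈ -0.38403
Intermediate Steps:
x(n, c) = n + 2*c (x(n, c) = (c + n) + c = n + 2*c)
k = 23776 (k = 24154 + (-118 + 2*(-130)) = 24154 + (-118 - 260) = 24154 - 378 = 23776)
(k - 26185)/(P - 23482) = (23776 - 26185)/(29755 - 23482) = -2409/6273 = -2409*1/6273 = -803/2091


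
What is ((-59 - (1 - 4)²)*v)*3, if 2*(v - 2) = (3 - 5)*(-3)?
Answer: -1020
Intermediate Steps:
v = 5 (v = 2 + ((3 - 5)*(-3))/2 = 2 + (-2*(-3))/2 = 2 + (½)*6 = 2 + 3 = 5)
((-59 - (1 - 4)²)*v)*3 = ((-59 - (1 - 4)²)*5)*3 = ((-59 - 1*(-3)²)*5)*3 = ((-59 - 1*9)*5)*3 = ((-59 - 9)*5)*3 = -68*5*3 = -340*3 = -1020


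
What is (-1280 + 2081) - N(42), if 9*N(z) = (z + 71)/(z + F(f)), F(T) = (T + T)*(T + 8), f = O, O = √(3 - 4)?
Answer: 1671923/2088 + 113*I/1044 ≈ 800.73 + 0.10824*I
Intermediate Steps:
O = I (O = √(-1) = I ≈ 1.0*I)
f = I ≈ 1.0*I
F(T) = 2*T*(8 + T) (F(T) = (2*T)*(8 + T) = 2*T*(8 + T))
N(z) = (71 + z)/(9*(z + 2*I*(8 + I))) (N(z) = ((z + 71)/(z + 2*I*(8 + I)))/9 = ((71 + z)/(z + 2*I*(8 + I)))/9 = (71 + z)/(9*(z + 2*I*(8 + I))))
(-1280 + 2081) - N(42) = (-1280 + 2081) - (71 + 42)/(9*(-2 + 42 + 16*I)) = 801 - 113/(9*(40 + 16*I)) = 801 - (40 - 16*I)/1856*113/9 = 801 - (565/2088 - 113*I/1044) = 801 + (-565/2088 + 113*I/1044) = 1671923/2088 + 113*I/1044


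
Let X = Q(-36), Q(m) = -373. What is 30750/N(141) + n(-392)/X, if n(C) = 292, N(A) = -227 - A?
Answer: -5788603/68632 ≈ -84.343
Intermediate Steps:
X = -373
30750/N(141) + n(-392)/X = 30750/(-227 - 1*141) + 292/(-373) = 30750/(-227 - 141) + 292*(-1/373) = 30750/(-368) - 292/373 = 30750*(-1/368) - 292/373 = -15375/184 - 292/373 = -5788603/68632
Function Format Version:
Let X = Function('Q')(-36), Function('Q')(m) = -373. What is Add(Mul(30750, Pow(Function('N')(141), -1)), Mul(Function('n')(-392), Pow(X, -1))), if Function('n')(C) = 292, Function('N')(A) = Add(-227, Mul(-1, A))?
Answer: Rational(-5788603, 68632) ≈ -84.343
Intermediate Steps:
X = -373
Add(Mul(30750, Pow(Function('N')(141), -1)), Mul(Function('n')(-392), Pow(X, -1))) = Add(Mul(30750, Pow(Add(-227, Mul(-1, 141)), -1)), Mul(292, Pow(-373, -1))) = Add(Mul(30750, Pow(Add(-227, -141), -1)), Mul(292, Rational(-1, 373))) = Add(Mul(30750, Pow(-368, -1)), Rational(-292, 373)) = Add(Mul(30750, Rational(-1, 368)), Rational(-292, 373)) = Add(Rational(-15375, 184), Rational(-292, 373)) = Rational(-5788603, 68632)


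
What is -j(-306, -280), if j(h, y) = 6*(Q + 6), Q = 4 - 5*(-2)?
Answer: -120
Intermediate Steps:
Q = 14 (Q = 4 + 10 = 14)
j(h, y) = 120 (j(h, y) = 6*(14 + 6) = 6*20 = 120)
-j(-306, -280) = -1*120 = -120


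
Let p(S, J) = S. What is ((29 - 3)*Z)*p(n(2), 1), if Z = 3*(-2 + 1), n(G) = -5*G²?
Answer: 1560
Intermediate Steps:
Z = -3 (Z = 3*(-1) = -3)
((29 - 3)*Z)*p(n(2), 1) = ((29 - 3)*(-3))*(-5*2²) = (26*(-3))*(-5*4) = -78*(-20) = 1560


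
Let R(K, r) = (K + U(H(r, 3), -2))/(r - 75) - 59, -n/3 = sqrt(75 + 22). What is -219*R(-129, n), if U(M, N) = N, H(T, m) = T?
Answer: 6583213/528 + 9563*sqrt(97)/528 ≈ 12647.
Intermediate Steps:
n = -3*sqrt(97) (n = -3*sqrt(75 + 22) = -3*sqrt(97) ≈ -29.547)
R(K, r) = -59 + (-2 + K)/(-75 + r) (R(K, r) = (K - 2)/(r - 75) - 59 = (-2 + K)/(-75 + r) - 59 = -59 + (-2 + K)/(-75 + r))
-219*R(-129, n) = -219*(4423 - 129 - (-177)*sqrt(97))/(-75 - 3*sqrt(97)) = -219*(4423 - 129 + 177*sqrt(97))/(-75 - 3*sqrt(97)) = -219*(4294 + 177*sqrt(97))/(-75 - 3*sqrt(97))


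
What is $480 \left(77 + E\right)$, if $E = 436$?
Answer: $246240$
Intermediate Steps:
$480 \left(77 + E\right) = 480 \left(77 + 436\right) = 480 \cdot 513 = 246240$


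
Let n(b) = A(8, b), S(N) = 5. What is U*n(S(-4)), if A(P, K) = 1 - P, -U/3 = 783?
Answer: 16443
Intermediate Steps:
U = -2349 (U = -3*783 = -2349)
n(b) = -7 (n(b) = 1 - 1*8 = 1 - 8 = -7)
U*n(S(-4)) = -2349*(-7) = 16443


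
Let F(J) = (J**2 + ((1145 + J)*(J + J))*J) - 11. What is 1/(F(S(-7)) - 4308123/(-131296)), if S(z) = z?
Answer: 131296/14651952475 ≈ 8.9610e-6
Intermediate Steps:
F(J) = -11 + J**2 + 2*J**2*(1145 + J) (F(J) = (J**2 + ((1145 + J)*(2*J))*J) - 11 = (J**2 + (2*J*(1145 + J))*J) - 11 = (J**2 + 2*J**2*(1145 + J)) - 11 = -11 + J**2 + 2*J**2*(1145 + J))
1/(F(S(-7)) - 4308123/(-131296)) = 1/((-11 + 2*(-7)**3 + 2291*(-7)**2) - 4308123/(-131296)) = 1/((-11 + 2*(-343) + 2291*49) - 4308123*(-1/131296)) = 1/((-11 - 686 + 112259) + 4308123/131296) = 1/(111562 + 4308123/131296) = 1/(14651952475/131296) = 131296/14651952475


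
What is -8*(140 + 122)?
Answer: -2096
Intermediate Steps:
-8*(140 + 122) = -8*262 = -2096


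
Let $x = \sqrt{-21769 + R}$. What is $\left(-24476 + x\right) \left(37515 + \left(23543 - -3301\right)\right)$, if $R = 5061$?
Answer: $-1575250884 + 128718 i \sqrt{4177} \approx -1.5752 \cdot 10^{9} + 8.319 \cdot 10^{6} i$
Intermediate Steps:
$x = 2 i \sqrt{4177}$ ($x = \sqrt{-21769 + 5061} = \sqrt{-16708} = 2 i \sqrt{4177} \approx 129.26 i$)
$\left(-24476 + x\right) \left(37515 + \left(23543 - -3301\right)\right) = \left(-24476 + 2 i \sqrt{4177}\right) \left(37515 + \left(23543 - -3301\right)\right) = \left(-24476 + 2 i \sqrt{4177}\right) \left(37515 + \left(23543 + 3301\right)\right) = \left(-24476 + 2 i \sqrt{4177}\right) \left(37515 + 26844\right) = \left(-24476 + 2 i \sqrt{4177}\right) 64359 = -1575250884 + 128718 i \sqrt{4177}$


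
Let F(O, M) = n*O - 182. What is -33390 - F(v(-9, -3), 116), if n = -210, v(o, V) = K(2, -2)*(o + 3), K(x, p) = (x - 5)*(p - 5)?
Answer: -59668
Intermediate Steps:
K(x, p) = (-5 + p)*(-5 + x) (K(x, p) = (-5 + x)*(-5 + p) = (-5 + p)*(-5 + x))
v(o, V) = 63 + 21*o (v(o, V) = (25 - 5*(-2) - 5*2 - 2*2)*(o + 3) = (25 + 10 - 10 - 4)*(3 + o) = 21*(3 + o) = 63 + 21*o)
F(O, M) = -182 - 210*O (F(O, M) = -210*O - 182 = -182 - 210*O)
-33390 - F(v(-9, -3), 116) = -33390 - (-182 - 210*(63 + 21*(-9))) = -33390 - (-182 - 210*(63 - 189)) = -33390 - (-182 - 210*(-126)) = -33390 - (-182 + 26460) = -33390 - 1*26278 = -33390 - 26278 = -59668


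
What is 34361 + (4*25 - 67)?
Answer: 34394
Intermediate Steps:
34361 + (4*25 - 67) = 34361 + (100 - 67) = 34361 + 33 = 34394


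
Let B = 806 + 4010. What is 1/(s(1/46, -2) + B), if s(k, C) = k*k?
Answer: 2116/10190657 ≈ 0.00020764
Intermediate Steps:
s(k, C) = k²
B = 4816
1/(s(1/46, -2) + B) = 1/((1/46)² + 4816) = 1/(1/2116 + 4816) = 1/(10190657/2116) = 2116/10190657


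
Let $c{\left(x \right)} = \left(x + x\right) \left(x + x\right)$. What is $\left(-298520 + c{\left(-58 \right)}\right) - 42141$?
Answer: $-327205$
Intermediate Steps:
$c{\left(x \right)} = 4 x^{2}$ ($c{\left(x \right)} = 2 x 2 x = 4 x^{2}$)
$\left(-298520 + c{\left(-58 \right)}\right) - 42141 = \left(-298520 + 4 \left(-58\right)^{2}\right) - 42141 = \left(-298520 + 4 \cdot 3364\right) - 42141 = \left(-298520 + 13456\right) - 42141 = -285064 - 42141 = -327205$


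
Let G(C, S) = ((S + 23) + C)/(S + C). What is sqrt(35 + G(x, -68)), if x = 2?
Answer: sqrt(155298)/66 ≈ 5.9709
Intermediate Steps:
G(C, S) = (23 + C + S)/(C + S) (G(C, S) = ((23 + S) + C)/(C + S) = (23 + C + S)/(C + S))
sqrt(35 + G(x, -68)) = sqrt(35 + (23 + 2 - 68)/(2 - 68)) = sqrt(35 - 43/(-66)) = sqrt(35 - 1/66*(-43)) = sqrt(35 + 43/66) = sqrt(2353/66) = sqrt(155298)/66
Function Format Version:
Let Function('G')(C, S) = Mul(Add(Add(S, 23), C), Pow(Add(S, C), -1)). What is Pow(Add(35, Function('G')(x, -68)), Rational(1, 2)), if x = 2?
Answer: Mul(Rational(1, 66), Pow(155298, Rational(1, 2))) ≈ 5.9709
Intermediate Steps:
Function('G')(C, S) = Mul(Pow(Add(C, S), -1), Add(23, C, S)) (Function('G')(C, S) = Mul(Add(Add(23, S), C), Pow(Add(C, S), -1)) = Mul(Add(23, C, S), Pow(Add(C, S), -1)) = Mul(Pow(Add(C, S), -1), Add(23, C, S)))
Pow(Add(35, Function('G')(x, -68)), Rational(1, 2)) = Pow(Add(35, Mul(Pow(Add(2, -68), -1), Add(23, 2, -68))), Rational(1, 2)) = Pow(Add(35, Mul(Pow(-66, -1), -43)), Rational(1, 2)) = Pow(Add(35, Mul(Rational(-1, 66), -43)), Rational(1, 2)) = Pow(Add(35, Rational(43, 66)), Rational(1, 2)) = Pow(Rational(2353, 66), Rational(1, 2)) = Mul(Rational(1, 66), Pow(155298, Rational(1, 2)))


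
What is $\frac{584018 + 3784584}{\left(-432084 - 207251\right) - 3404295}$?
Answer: $- \frac{2184301}{2021815} \approx -1.0804$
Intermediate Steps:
$\frac{584018 + 3784584}{\left(-432084 - 207251\right) - 3404295} = \frac{4368602}{\left(-432084 - 207251\right) - 3404295} = \frac{4368602}{-639335 - 3404295} = \frac{4368602}{-4043630} = 4368602 \left(- \frac{1}{4043630}\right) = - \frac{2184301}{2021815}$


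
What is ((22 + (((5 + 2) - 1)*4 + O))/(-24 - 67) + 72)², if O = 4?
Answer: 42276004/8281 ≈ 5105.2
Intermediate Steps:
((22 + (((5 + 2) - 1)*4 + O))/(-24 - 67) + 72)² = ((22 + (((5 + 2) - 1)*4 + 4))/(-24 - 67) + 72)² = ((22 + ((7 - 1)*4 + 4))/(-91) + 72)² = ((22 + (6*4 + 4))*(-1/91) + 72)² = ((22 + (24 + 4))*(-1/91) + 72)² = ((22 + 28)*(-1/91) + 72)² = (50*(-1/91) + 72)² = (-50/91 + 72)² = (6502/91)² = 42276004/8281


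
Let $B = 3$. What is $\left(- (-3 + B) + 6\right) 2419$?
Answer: $14514$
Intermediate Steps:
$\left(- (-3 + B) + 6\right) 2419 = \left(- (-3 + 3) + 6\right) 2419 = \left(\left(-1\right) 0 + 6\right) 2419 = \left(0 + 6\right) 2419 = 6 \cdot 2419 = 14514$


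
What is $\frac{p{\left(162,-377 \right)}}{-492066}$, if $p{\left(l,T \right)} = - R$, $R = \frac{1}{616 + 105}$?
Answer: $\frac{1}{354779586} \approx 2.8187 \cdot 10^{-9}$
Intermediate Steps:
$R = \frac{1}{721} \approx 0.001387$
$p{\left(l,T \right)} = - \frac{1}{721}$ ($p{\left(l,T \right)} = \left(-1\right) \frac{1}{721} = - \frac{1}{721}$)
$\frac{p{\left(162,-377 \right)}}{-492066} = - \frac{1}{721 \left(-492066\right)} = \left(- \frac{1}{721}\right) \left(- \frac{1}{492066}\right) = \frac{1}{354779586}$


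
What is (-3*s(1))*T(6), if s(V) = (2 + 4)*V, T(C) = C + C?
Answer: -216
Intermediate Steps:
T(C) = 2*C
s(V) = 6*V
(-3*s(1))*T(6) = (-18)*(2*6) = -3*6*12 = -18*12 = -216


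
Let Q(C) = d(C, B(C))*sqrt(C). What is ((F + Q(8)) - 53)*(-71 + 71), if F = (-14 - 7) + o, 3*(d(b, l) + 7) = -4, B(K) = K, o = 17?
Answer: 0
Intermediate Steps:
d(b, l) = -25/3 (d(b, l) = -7 + (1/3)*(-4) = -7 - 4/3 = -25/3)
Q(C) = -25*sqrt(C)/3
F = -4 (F = (-14 - 7) + 17 = -21 + 17 = -4)
((F + Q(8)) - 53)*(-71 + 71) = ((-4 - 50*sqrt(2)/3) - 53)*(-71 + 71) = ((-4 - 50*sqrt(2)/3) - 53)*0 = (-57 - 50*sqrt(2)/3)*0 = 0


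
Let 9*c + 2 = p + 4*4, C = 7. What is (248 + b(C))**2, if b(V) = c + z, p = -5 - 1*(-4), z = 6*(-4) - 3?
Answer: 4008004/81 ≈ 49482.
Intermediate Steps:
z = -27 (z = -24 - 3 = -27)
p = -1 (p = -5 + 4 = -1)
c = 13/9 (c = -2/9 + (-1 + 4*4)/9 = -2/9 + (-1 + 16)/9 = -2/9 + (1/9)*15 = -2/9 + 5/3 = 13/9 ≈ 1.4444)
b(V) = -230/9 (b(V) = 13/9 - 27 = -230/9)
(248 + b(C))**2 = (248 - 230/9)**2 = (2002/9)**2 = 4008004/81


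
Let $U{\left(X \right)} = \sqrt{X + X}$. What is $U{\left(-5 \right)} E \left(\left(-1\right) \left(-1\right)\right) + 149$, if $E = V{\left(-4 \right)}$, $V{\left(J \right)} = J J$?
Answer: $149 + 16 i \sqrt{10} \approx 149.0 + 50.596 i$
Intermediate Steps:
$V{\left(J \right)} = J^{2}$
$U{\left(X \right)} = \sqrt{2} \sqrt{X}$ ($U{\left(X \right)} = \sqrt{2 X} = \sqrt{2} \sqrt{X}$)
$E = 16$ ($E = \left(-4\right)^{2} = 16$)
$U{\left(-5 \right)} E \left(\left(-1\right) \left(-1\right)\right) + 149 = \sqrt{2} \sqrt{-5} \cdot 16 \left(\left(-1\right) \left(-1\right)\right) + 149 = \sqrt{2} i \sqrt{5} \cdot 16 \cdot 1 + 149 = i \sqrt{10} \cdot 16 + 149 = 16 i \sqrt{10} + 149 = 149 + 16 i \sqrt{10}$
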